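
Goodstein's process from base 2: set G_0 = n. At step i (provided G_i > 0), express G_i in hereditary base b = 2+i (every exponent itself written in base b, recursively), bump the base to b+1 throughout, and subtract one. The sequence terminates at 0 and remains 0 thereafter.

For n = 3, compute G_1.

3

G_0=3  [base 2] 2 + 1  →[2↦3]→  3 + 1 = 4  −1 ⇒ G_1=3
G_1=3  [base 3] 3  →[3↦4]→  4 = 4  −1 ⇒ G_2=3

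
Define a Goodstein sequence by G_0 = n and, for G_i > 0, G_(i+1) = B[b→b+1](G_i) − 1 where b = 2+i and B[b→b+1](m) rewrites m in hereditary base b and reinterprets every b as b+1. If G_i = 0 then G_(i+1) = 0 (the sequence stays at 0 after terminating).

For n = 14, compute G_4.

326591

base 2: 14 = 2^(2 + 1) + 2^2 + 2; at 3: 3^(3 + 1) + 3^3 + 3 = 111; next = 110
base 3: 110 = 3^(3 + 1) + 3^3 + 2; at 4: 4^(4 + 1) + 4^4 + 2 = 1282; next = 1281
base 4: 1281 = 4^(4 + 1) + 4^4 + 1; at 5: 5^(5 + 1) + 5^5 + 1 = 18751; next = 18750
base 5: 18750 = 5^(5 + 1) + 5^5; at 6: 6^(6 + 1) + 6^6 = 326592; next = 326591
base 6: 326591 = 6^(6 + 1) + 5·6^5 + 5·6^4 + 5·6^3 + 5·6^2 + 5·6 + 5; at 7: 7^(7 + 1) + 5·7^5 + 5·7^4 + 5·7^3 + 5·7^2 + 5·7 + 5 = 5862841; next = 5862840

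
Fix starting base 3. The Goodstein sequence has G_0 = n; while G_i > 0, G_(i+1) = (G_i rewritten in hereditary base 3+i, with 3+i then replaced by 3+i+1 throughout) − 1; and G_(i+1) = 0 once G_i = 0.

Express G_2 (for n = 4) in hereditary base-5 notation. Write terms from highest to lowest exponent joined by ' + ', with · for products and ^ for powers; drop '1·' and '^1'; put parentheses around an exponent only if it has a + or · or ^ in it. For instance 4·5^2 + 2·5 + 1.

4

G_0 = 4. HB_3(4) = 3 + 1. Bump = 5. G_1 = 4.
G_1 = 4. HB_4(4) = 4. Bump = 5. G_2 = 4.
G_2 = 4. HB_5(4) = 4. Bump = 4. G_3 = 3.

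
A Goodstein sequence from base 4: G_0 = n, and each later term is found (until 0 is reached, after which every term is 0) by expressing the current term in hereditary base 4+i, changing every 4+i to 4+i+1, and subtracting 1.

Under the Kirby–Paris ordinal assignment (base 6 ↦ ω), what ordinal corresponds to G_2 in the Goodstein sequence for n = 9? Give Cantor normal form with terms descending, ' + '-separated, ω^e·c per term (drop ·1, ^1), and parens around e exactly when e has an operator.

[0] 9 ≡ 2·4 + 1 (base 4). Lift 5: 11. −1: 10.
[1] 10 ≡ 2·5 (base 5). Lift 6: 12. −1: 11.
[2] 11 ≡ 6 + 5 (base 6). Lift 7: 12. −1: 11.

ω + 5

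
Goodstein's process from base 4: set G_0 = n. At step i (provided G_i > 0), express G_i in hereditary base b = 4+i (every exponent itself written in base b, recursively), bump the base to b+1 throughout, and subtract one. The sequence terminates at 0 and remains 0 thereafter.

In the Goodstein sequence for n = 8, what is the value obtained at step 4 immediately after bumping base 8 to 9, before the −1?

(0) 8|_4 = 2·4 ↦ 2·5|_5 = 10 ⇒ 9
(1) 9|_5 = 5 + 4 ↦ 6 + 4|_6 = 10 ⇒ 9
(2) 9|_6 = 6 + 3 ↦ 7 + 3|_7 = 10 ⇒ 9
(3) 9|_7 = 7 + 2 ↦ 8 + 2|_8 = 10 ⇒ 9
(4) 9|_8 = 8 + 1 ↦ 9 + 1|_9 = 10 ⇒ 9

10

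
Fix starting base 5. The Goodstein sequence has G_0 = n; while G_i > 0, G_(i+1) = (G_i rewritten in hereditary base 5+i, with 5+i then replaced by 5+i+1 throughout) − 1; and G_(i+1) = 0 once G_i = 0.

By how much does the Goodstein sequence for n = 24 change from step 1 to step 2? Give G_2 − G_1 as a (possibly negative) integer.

3

[0] 24 ≡ 4·5 + 4 (base 5). Lift 6: 28. −1: 27.
[1] 27 ≡ 4·6 + 3 (base 6). Lift 7: 31. −1: 30.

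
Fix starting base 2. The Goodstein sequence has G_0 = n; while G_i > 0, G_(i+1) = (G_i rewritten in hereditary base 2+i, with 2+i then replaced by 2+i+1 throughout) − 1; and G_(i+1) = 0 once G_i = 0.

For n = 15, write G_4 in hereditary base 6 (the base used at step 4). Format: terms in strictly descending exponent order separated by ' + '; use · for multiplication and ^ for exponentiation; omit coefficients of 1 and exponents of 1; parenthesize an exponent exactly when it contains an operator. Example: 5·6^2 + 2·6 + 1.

6^(6 + 1) + 6^6 + 1

15 —HB2→ 2^(2 + 1) + 2^2 + 2 + 1 —bump→ 3^(3 + 1) + 3^3 + 3 + 1 = 112 —(−1)→ 111
111 —HB3→ 3^(3 + 1) + 3^3 + 3 —bump→ 4^(4 + 1) + 4^4 + 4 = 1284 —(−1)→ 1283
1283 —HB4→ 4^(4 + 1) + 4^4 + 3 —bump→ 5^(5 + 1) + 5^5 + 3 = 18753 —(−1)→ 18752
18752 —HB5→ 5^(5 + 1) + 5^5 + 2 —bump→ 6^(6 + 1) + 6^6 + 2 = 326594 —(−1)→ 326593
326593 —HB6→ 6^(6 + 1) + 6^6 + 1 —bump→ 7^(7 + 1) + 7^7 + 1 = 6588345 —(−1)→ 6588344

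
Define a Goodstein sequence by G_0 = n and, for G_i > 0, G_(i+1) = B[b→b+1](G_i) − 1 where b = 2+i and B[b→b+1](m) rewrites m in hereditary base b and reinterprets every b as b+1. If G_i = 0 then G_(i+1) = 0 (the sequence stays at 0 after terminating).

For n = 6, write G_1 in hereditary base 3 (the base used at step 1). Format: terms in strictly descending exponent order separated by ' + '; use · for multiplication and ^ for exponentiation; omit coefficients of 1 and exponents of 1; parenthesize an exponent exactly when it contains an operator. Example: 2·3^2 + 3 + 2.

3^3 + 2

G_0=6  [base 2] 2^2 + 2  →[2↦3]→  3^3 + 3 = 30  −1 ⇒ G_1=29
G_1=29  [base 3] 3^3 + 2  →[3↦4]→  4^4 + 2 = 258  −1 ⇒ G_2=257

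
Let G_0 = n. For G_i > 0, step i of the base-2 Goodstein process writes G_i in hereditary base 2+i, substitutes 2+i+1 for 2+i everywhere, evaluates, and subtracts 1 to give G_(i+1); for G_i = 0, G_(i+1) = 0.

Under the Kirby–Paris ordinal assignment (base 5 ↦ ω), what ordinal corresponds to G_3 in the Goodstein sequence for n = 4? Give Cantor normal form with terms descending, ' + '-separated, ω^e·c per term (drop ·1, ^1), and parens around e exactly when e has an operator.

[0] 4 ≡ 2^2 (base 2). Lift 3: 27. −1: 26.
[1] 26 ≡ 2·3^2 + 2·3 + 2 (base 3). Lift 4: 42. −1: 41.
[2] 41 ≡ 2·4^2 + 2·4 + 1 (base 4). Lift 5: 61. −1: 60.
[3] 60 ≡ 2·5^2 + 2·5 (base 5). Lift 6: 84. −1: 83.

ω^2·2 + ω·2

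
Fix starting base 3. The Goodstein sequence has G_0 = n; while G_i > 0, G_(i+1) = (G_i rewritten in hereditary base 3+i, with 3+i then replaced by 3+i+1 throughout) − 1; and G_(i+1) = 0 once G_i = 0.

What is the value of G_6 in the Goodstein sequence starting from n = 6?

i=0: 6 = 2·3 (b=3); 3→4: 2·4 = 8; 8−1 = 7
i=1: 7 = 4 + 3 (b=4); 4→5: 5 + 3 = 8; 8−1 = 7
i=2: 7 = 5 + 2 (b=5); 5→6: 6 + 2 = 8; 8−1 = 7
i=3: 7 = 6 + 1 (b=6); 6→7: 7 + 1 = 8; 8−1 = 7
i=4: 7 = 7 (b=7); 7→8: 8 = 8; 8−1 = 7
i=5: 7 = 7 (b=8); 8→9: 7 = 7; 7−1 = 6
i=6: 6 = 6 (b=9); 9→10: 6 = 6; 6−1 = 5

6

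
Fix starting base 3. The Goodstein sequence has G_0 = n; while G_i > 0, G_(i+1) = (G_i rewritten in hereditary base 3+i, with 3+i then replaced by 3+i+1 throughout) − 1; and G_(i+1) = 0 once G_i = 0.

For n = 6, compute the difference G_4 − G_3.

step 0: 6 = 2·3; sub 4 for 3: 2·4; = 8; G_1 = 8−1 = 7
step 1: 7 = 4 + 3; sub 5 for 4: 5 + 3; = 8; G_2 = 8−1 = 7
step 2: 7 = 5 + 2; sub 6 for 5: 6 + 2; = 8; G_3 = 8−1 = 7
step 3: 7 = 6 + 1; sub 7 for 6: 7 + 1; = 8; G_4 = 8−1 = 7

0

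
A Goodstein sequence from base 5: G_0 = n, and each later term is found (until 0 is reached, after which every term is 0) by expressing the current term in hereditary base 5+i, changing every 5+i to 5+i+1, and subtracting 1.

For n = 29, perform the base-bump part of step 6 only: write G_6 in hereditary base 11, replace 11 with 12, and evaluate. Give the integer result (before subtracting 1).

116

G_0=29  [base 5] 5^2 + 4  →[5↦6]→  6^2 + 4 = 40  −1 ⇒ G_1=39
G_1=39  [base 6] 6^2 + 3  →[6↦7]→  7^2 + 3 = 52  −1 ⇒ G_2=51
G_2=51  [base 7] 7^2 + 2  →[7↦8]→  8^2 + 2 = 66  −1 ⇒ G_3=65
G_3=65  [base 8] 8^2 + 1  →[8↦9]→  9^2 + 1 = 82  −1 ⇒ G_4=81
G_4=81  [base 9] 9^2  →[9↦10]→  10^2 = 100  −1 ⇒ G_5=99
G_5=99  [base 10] 9·10 + 9  →[10↦11]→  9·11 + 9 = 108  −1 ⇒ G_6=107
G_6=107  [base 11] 9·11 + 8  →[11↦12]→  9·12 + 8 = 116  −1 ⇒ G_7=115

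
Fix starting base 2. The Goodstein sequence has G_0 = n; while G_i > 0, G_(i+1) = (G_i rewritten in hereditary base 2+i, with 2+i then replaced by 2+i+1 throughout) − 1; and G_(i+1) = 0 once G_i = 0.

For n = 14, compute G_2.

1281

base 2: 14 = 2^(2 + 1) + 2^2 + 2; at 3: 3^(3 + 1) + 3^3 + 3 = 111; next = 110
base 3: 110 = 3^(3 + 1) + 3^3 + 2; at 4: 4^(4 + 1) + 4^4 + 2 = 1282; next = 1281
base 4: 1281 = 4^(4 + 1) + 4^4 + 1; at 5: 5^(5 + 1) + 5^5 + 1 = 18751; next = 18750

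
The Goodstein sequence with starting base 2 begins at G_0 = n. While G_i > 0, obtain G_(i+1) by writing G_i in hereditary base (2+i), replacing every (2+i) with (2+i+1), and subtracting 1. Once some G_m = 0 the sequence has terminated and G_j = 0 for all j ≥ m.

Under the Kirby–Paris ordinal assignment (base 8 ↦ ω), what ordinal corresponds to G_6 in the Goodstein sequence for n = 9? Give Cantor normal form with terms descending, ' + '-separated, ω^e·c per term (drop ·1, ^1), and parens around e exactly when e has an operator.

ω^ω·3 + ω^3·3 + ω^2·3 + ω·2 + 7

[0] 9 ≡ 2^(2 + 1) + 1 (base 2). Lift 3: 82. −1: 81.
[1] 81 ≡ 3^(3 + 1) (base 3). Lift 4: 1024. −1: 1023.
[2] 1023 ≡ 3·4^4 + 3·4^3 + 3·4^2 + 3·4 + 3 (base 4). Lift 5: 9843. −1: 9842.
[3] 9842 ≡ 3·5^5 + 3·5^3 + 3·5^2 + 3·5 + 2 (base 5). Lift 6: 140744. −1: 140743.
[4] 140743 ≡ 3·6^6 + 3·6^3 + 3·6^2 + 3·6 + 1 (base 6). Lift 7: 2471827. −1: 2471826.
[5] 2471826 ≡ 3·7^7 + 3·7^3 + 3·7^2 + 3·7 (base 7). Lift 8: 50333400. −1: 50333399.
[6] 50333399 ≡ 3·8^8 + 3·8^3 + 3·8^2 + 2·8 + 7 (base 8). Lift 9: 1162263922. −1: 1162263921.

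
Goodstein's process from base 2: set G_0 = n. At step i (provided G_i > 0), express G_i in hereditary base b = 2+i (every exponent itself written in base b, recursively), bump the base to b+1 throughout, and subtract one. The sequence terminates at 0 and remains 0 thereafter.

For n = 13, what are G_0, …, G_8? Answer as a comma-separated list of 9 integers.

13, 108, 1279, 16092, 280711, 5765998, 134219479, 3486786855, 100000003325

step 0: 13 = 2^(2 + 1) + 2^2 + 1; sub 3 for 2: 3^(3 + 1) + 3^3 + 1; = 109; G_1 = 109−1 = 108
step 1: 108 = 3^(3 + 1) + 3^3; sub 4 for 3: 4^(4 + 1) + 4^4; = 1280; G_2 = 1280−1 = 1279
step 2: 1279 = 4^(4 + 1) + 3·4^3 + 3·4^2 + 3·4 + 3; sub 5 for 4: 5^(5 + 1) + 3·5^3 + 3·5^2 + 3·5 + 3; = 16093; G_3 = 16093−1 = 16092
step 3: 16092 = 5^(5 + 1) + 3·5^3 + 3·5^2 + 3·5 + 2; sub 6 for 5: 6^(6 + 1) + 3·6^3 + 3·6^2 + 3·6 + 2; = 280712; G_4 = 280712−1 = 280711
step 4: 280711 = 6^(6 + 1) + 3·6^3 + 3·6^2 + 3·6 + 1; sub 7 for 6: 7^(7 + 1) + 3·7^3 + 3·7^2 + 3·7 + 1; = 5765999; G_5 = 5765999−1 = 5765998
step 5: 5765998 = 7^(7 + 1) + 3·7^3 + 3·7^2 + 3·7; sub 8 for 7: 8^(8 + 1) + 3·8^3 + 3·8^2 + 3·8; = 134219480; G_6 = 134219480−1 = 134219479
step 6: 134219479 = 8^(8 + 1) + 3·8^3 + 3·8^2 + 2·8 + 7; sub 9 for 8: 9^(9 + 1) + 3·9^3 + 3·9^2 + 2·9 + 7; = 3486786856; G_7 = 3486786856−1 = 3486786855
step 7: 3486786855 = 9^(9 + 1) + 3·9^3 + 3·9^2 + 2·9 + 6; sub 10 for 9: 10^(10 + 1) + 3·10^3 + 3·10^2 + 2·10 + 6; = 100000003326; G_8 = 100000003326−1 = 100000003325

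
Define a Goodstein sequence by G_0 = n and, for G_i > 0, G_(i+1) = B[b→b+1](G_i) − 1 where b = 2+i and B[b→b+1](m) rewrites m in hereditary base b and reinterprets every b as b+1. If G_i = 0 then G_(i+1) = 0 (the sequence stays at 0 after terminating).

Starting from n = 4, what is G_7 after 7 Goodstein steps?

173

base 2: 4 = 2^2; at 3: 3^3 = 27; next = 26
base 3: 26 = 2·3^2 + 2·3 + 2; at 4: 2·4^2 + 2·4 + 2 = 42; next = 41
base 4: 41 = 2·4^2 + 2·4 + 1; at 5: 2·5^2 + 2·5 + 1 = 61; next = 60
base 5: 60 = 2·5^2 + 2·5; at 6: 2·6^2 + 2·6 = 84; next = 83
base 6: 83 = 2·6^2 + 6 + 5; at 7: 2·7^2 + 7 + 5 = 110; next = 109
base 7: 109 = 2·7^2 + 7 + 4; at 8: 2·8^2 + 8 + 4 = 140; next = 139
base 8: 139 = 2·8^2 + 8 + 3; at 9: 2·9^2 + 9 + 3 = 174; next = 173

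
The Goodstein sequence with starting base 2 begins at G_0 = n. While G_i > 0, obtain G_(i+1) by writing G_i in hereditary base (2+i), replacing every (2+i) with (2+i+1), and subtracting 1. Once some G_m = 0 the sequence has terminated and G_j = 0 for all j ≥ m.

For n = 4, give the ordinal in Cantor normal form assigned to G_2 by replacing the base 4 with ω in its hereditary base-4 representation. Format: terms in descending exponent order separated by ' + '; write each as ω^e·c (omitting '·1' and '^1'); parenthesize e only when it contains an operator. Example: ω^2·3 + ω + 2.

ω^2·2 + ω·2 + 1

(0) 4|_2 = 2^2 ↦ 3^3|_3 = 27 ⇒ 26
(1) 26|_3 = 2·3^2 + 2·3 + 2 ↦ 2·4^2 + 2·4 + 2|_4 = 42 ⇒ 41
(2) 41|_4 = 2·4^2 + 2·4 + 1 ↦ 2·5^2 + 2·5 + 1|_5 = 61 ⇒ 60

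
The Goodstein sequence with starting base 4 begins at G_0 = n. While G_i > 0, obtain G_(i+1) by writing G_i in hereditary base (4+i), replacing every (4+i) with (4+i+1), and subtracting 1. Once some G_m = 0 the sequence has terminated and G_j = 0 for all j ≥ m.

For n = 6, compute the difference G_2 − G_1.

0

G_0 = 6. HB_4(6) = 4 + 2. Bump = 7. G_1 = 6.
G_1 = 6. HB_5(6) = 5 + 1. Bump = 7. G_2 = 6.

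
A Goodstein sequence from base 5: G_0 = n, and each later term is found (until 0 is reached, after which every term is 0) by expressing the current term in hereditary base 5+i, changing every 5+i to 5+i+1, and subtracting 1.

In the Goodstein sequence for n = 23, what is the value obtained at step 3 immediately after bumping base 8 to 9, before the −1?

36

base 5: 23 = 4·5 + 3; at 6: 4·6 + 3 = 27; next = 26
base 6: 26 = 4·6 + 2; at 7: 4·7 + 2 = 30; next = 29
base 7: 29 = 4·7 + 1; at 8: 4·8 + 1 = 33; next = 32
base 8: 32 = 4·8; at 9: 4·9 = 36; next = 35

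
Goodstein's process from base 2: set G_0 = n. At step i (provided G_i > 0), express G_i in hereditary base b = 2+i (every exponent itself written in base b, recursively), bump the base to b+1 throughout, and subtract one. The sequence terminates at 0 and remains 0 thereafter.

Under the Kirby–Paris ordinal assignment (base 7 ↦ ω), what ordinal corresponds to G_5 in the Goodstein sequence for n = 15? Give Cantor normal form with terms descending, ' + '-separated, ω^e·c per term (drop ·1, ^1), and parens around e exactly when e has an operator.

ω^(ω + 1) + ω^ω

step 0: 15 = 2^(2 + 1) + 2^2 + 2 + 1; sub 3 for 2: 3^(3 + 1) + 3^3 + 3 + 1; = 112; G_1 = 112−1 = 111
step 1: 111 = 3^(3 + 1) + 3^3 + 3; sub 4 for 3: 4^(4 + 1) + 4^4 + 4; = 1284; G_2 = 1284−1 = 1283
step 2: 1283 = 4^(4 + 1) + 4^4 + 3; sub 5 for 4: 5^(5 + 1) + 5^5 + 3; = 18753; G_3 = 18753−1 = 18752
step 3: 18752 = 5^(5 + 1) + 5^5 + 2; sub 6 for 5: 6^(6 + 1) + 6^6 + 2; = 326594; G_4 = 326594−1 = 326593
step 4: 326593 = 6^(6 + 1) + 6^6 + 1; sub 7 for 6: 7^(7 + 1) + 7^7 + 1; = 6588345; G_5 = 6588345−1 = 6588344
step 5: 6588344 = 7^(7 + 1) + 7^7; sub 8 for 7: 8^(8 + 1) + 8^8; = 150994944; G_6 = 150994944−1 = 150994943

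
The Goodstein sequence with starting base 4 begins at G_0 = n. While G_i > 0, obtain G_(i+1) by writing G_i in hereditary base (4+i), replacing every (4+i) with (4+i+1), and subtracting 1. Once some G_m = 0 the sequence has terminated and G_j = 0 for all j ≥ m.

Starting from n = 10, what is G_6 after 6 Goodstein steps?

13

G_0 = 10. HB_4(10) = 2·4 + 2. Bump = 12. G_1 = 11.
G_1 = 11. HB_5(11) = 2·5 + 1. Bump = 13. G_2 = 12.
G_2 = 12. HB_6(12) = 2·6. Bump = 14. G_3 = 13.
G_3 = 13. HB_7(13) = 7 + 6. Bump = 14. G_4 = 13.
G_4 = 13. HB_8(13) = 8 + 5. Bump = 14. G_5 = 13.
G_5 = 13. HB_9(13) = 9 + 4. Bump = 14. G_6 = 13.
G_6 = 13. HB_10(13) = 10 + 3. Bump = 14. G_7 = 13.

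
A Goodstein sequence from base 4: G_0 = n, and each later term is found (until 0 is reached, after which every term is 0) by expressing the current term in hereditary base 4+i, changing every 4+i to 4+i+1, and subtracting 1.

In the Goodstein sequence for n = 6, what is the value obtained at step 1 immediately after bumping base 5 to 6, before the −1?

7

step 0: 6 = 4 + 2; sub 5 for 4: 5 + 2; = 7; G_1 = 7−1 = 6
step 1: 6 = 5 + 1; sub 6 for 5: 6 + 1; = 7; G_2 = 7−1 = 6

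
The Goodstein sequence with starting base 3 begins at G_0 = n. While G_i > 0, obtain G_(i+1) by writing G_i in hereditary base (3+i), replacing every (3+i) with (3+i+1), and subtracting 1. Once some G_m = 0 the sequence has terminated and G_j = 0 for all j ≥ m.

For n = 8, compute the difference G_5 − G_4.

step 0: 8 = 2·3 + 2; sub 4 for 3: 2·4 + 2; = 10; G_1 = 10−1 = 9
step 1: 9 = 2·4 + 1; sub 5 for 4: 2·5 + 1; = 11; G_2 = 11−1 = 10
step 2: 10 = 2·5; sub 6 for 5: 2·6; = 12; G_3 = 12−1 = 11
step 3: 11 = 6 + 5; sub 7 for 6: 7 + 5; = 12; G_4 = 12−1 = 11
step 4: 11 = 7 + 4; sub 8 for 7: 8 + 4; = 12; G_5 = 12−1 = 11

0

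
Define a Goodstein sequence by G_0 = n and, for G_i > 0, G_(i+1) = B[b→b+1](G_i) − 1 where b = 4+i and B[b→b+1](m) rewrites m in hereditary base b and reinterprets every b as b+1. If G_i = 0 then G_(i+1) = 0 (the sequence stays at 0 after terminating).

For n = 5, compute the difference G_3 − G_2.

G_0=5  [base 4] 4 + 1  →[4↦5]→  5 + 1 = 6  −1 ⇒ G_1=5
G_1=5  [base 5] 5  →[5↦6]→  6 = 6  −1 ⇒ G_2=5
G_2=5  [base 6] 5  →[6↦7]→  5 = 5  −1 ⇒ G_3=4

-1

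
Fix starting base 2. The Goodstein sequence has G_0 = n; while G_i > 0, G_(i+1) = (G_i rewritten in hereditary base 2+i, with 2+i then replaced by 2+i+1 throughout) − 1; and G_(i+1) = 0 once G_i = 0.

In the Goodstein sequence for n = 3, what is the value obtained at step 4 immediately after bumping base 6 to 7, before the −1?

1

G_0=3  [base 2] 2 + 1  →[2↦3]→  3 + 1 = 4  −1 ⇒ G_1=3
G_1=3  [base 3] 3  →[3↦4]→  4 = 4  −1 ⇒ G_2=3
G_2=3  [base 4] 3  →[4↦5]→  3 = 3  −1 ⇒ G_3=2
G_3=2  [base 5] 2  →[5↦6]→  2 = 2  −1 ⇒ G_4=1
G_4=1  [base 6] 1  →[6↦7]→  1 = 1  −1 ⇒ G_5=0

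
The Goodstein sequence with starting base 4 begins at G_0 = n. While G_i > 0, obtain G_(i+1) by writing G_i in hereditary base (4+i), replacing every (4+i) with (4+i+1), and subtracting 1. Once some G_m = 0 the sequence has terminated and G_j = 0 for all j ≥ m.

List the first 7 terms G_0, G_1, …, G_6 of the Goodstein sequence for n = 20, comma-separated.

20, 29, 39, 51, 65, 81, 99

(0) 20|_4 = 4^2 + 4 ↦ 5^2 + 5|_5 = 30 ⇒ 29
(1) 29|_5 = 5^2 + 4 ↦ 6^2 + 4|_6 = 40 ⇒ 39
(2) 39|_6 = 6^2 + 3 ↦ 7^2 + 3|_7 = 52 ⇒ 51
(3) 51|_7 = 7^2 + 2 ↦ 8^2 + 2|_8 = 66 ⇒ 65
(4) 65|_8 = 8^2 + 1 ↦ 9^2 + 1|_9 = 82 ⇒ 81
(5) 81|_9 = 9^2 ↦ 10^2|_10 = 100 ⇒ 99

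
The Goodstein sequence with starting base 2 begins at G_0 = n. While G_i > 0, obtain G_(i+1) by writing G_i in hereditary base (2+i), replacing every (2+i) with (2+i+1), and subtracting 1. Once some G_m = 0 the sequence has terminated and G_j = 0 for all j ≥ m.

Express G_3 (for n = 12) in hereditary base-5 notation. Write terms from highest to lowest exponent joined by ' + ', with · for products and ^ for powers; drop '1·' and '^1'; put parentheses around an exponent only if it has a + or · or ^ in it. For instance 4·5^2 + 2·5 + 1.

5^(5 + 1) + 2·5^2 + 2·5

(0) 12|_2 = 2^(2 + 1) + 2^2 ↦ 3^(3 + 1) + 3^3|_3 = 108 ⇒ 107
(1) 107|_3 = 3^(3 + 1) + 2·3^2 + 2·3 + 2 ↦ 4^(4 + 1) + 2·4^2 + 2·4 + 2|_4 = 1066 ⇒ 1065
(2) 1065|_4 = 4^(4 + 1) + 2·4^2 + 2·4 + 1 ↦ 5^(5 + 1) + 2·5^2 + 2·5 + 1|_5 = 15686 ⇒ 15685
(3) 15685|_5 = 5^(5 + 1) + 2·5^2 + 2·5 ↦ 6^(6 + 1) + 2·6^2 + 2·6|_6 = 280020 ⇒ 280019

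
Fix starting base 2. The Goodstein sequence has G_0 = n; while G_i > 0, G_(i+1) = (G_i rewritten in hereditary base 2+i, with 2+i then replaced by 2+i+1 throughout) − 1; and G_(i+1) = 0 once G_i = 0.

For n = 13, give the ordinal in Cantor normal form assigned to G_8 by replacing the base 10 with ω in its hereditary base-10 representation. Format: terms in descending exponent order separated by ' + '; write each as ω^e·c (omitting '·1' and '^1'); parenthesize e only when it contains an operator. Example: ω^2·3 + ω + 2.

ω^(ω + 1) + ω^3·3 + ω^2·3 + ω·2 + 5

G_0=13  [base 2] 2^(2 + 1) + 2^2 + 1  →[2↦3]→  3^(3 + 1) + 3^3 + 1 = 109  −1 ⇒ G_1=108
G_1=108  [base 3] 3^(3 + 1) + 3^3  →[3↦4]→  4^(4 + 1) + 4^4 = 1280  −1 ⇒ G_2=1279
G_2=1279  [base 4] 4^(4 + 1) + 3·4^3 + 3·4^2 + 3·4 + 3  →[4↦5]→  5^(5 + 1) + 3·5^3 + 3·5^2 + 3·5 + 3 = 16093  −1 ⇒ G_3=16092
G_3=16092  [base 5] 5^(5 + 1) + 3·5^3 + 3·5^2 + 3·5 + 2  →[5↦6]→  6^(6 + 1) + 3·6^3 + 3·6^2 + 3·6 + 2 = 280712  −1 ⇒ G_4=280711
G_4=280711  [base 6] 6^(6 + 1) + 3·6^3 + 3·6^2 + 3·6 + 1  →[6↦7]→  7^(7 + 1) + 3·7^3 + 3·7^2 + 3·7 + 1 = 5765999  −1 ⇒ G_5=5765998
G_5=5765998  [base 7] 7^(7 + 1) + 3·7^3 + 3·7^2 + 3·7  →[7↦8]→  8^(8 + 1) + 3·8^3 + 3·8^2 + 3·8 = 134219480  −1 ⇒ G_6=134219479
G_6=134219479  [base 8] 8^(8 + 1) + 3·8^3 + 3·8^2 + 2·8 + 7  →[8↦9]→  9^(9 + 1) + 3·9^3 + 3·9^2 + 2·9 + 7 = 3486786856  −1 ⇒ G_7=3486786855
G_7=3486786855  [base 9] 9^(9 + 1) + 3·9^3 + 3·9^2 + 2·9 + 6  →[9↦10]→  10^(10 + 1) + 3·10^3 + 3·10^2 + 2·10 + 6 = 100000003326  −1 ⇒ G_8=100000003325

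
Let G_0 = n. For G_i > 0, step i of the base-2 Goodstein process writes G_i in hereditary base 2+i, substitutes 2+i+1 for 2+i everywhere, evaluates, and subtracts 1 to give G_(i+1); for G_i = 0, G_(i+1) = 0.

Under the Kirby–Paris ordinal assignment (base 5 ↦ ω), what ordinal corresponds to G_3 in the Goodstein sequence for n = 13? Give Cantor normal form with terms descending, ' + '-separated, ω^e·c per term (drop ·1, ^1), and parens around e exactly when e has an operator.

step 0: 13 = 2^(2 + 1) + 2^2 + 1; sub 3 for 2: 3^(3 + 1) + 3^3 + 1; = 109; G_1 = 109−1 = 108
step 1: 108 = 3^(3 + 1) + 3^3; sub 4 for 3: 4^(4 + 1) + 4^4; = 1280; G_2 = 1280−1 = 1279
step 2: 1279 = 4^(4 + 1) + 3·4^3 + 3·4^2 + 3·4 + 3; sub 5 for 4: 5^(5 + 1) + 3·5^3 + 3·5^2 + 3·5 + 3; = 16093; G_3 = 16093−1 = 16092

ω^(ω + 1) + ω^3·3 + ω^2·3 + ω·3 + 2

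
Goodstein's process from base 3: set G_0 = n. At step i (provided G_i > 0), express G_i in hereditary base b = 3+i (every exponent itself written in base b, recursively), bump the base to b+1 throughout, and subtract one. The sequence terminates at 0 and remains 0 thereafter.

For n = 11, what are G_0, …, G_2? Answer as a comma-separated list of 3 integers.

step 0: 11 = 3^2 + 2; sub 4 for 3: 4^2 + 2; = 18; G_1 = 18−1 = 17
step 1: 17 = 4^2 + 1; sub 5 for 4: 5^2 + 1; = 26; G_2 = 26−1 = 25

11, 17, 25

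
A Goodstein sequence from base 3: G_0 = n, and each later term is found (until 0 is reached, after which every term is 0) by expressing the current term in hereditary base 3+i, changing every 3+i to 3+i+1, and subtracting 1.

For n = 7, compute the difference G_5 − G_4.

0

[0] 7 ≡ 2·3 + 1 (base 3). Lift 4: 9. −1: 8.
[1] 8 ≡ 2·4 (base 4). Lift 5: 10. −1: 9.
[2] 9 ≡ 5 + 4 (base 5). Lift 6: 10. −1: 9.
[3] 9 ≡ 6 + 3 (base 6). Lift 7: 10. −1: 9.
[4] 9 ≡ 7 + 2 (base 7). Lift 8: 10. −1: 9.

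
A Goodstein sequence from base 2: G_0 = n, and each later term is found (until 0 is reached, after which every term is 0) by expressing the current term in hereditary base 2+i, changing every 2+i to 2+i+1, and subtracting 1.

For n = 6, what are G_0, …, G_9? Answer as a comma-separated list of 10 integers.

step 0: 6 = 2^2 + 2; sub 3 for 2: 3^3 + 3; = 30; G_1 = 30−1 = 29
step 1: 29 = 3^3 + 2; sub 4 for 3: 4^4 + 2; = 258; G_2 = 258−1 = 257
step 2: 257 = 4^4 + 1; sub 5 for 4: 5^5 + 1; = 3126; G_3 = 3126−1 = 3125
step 3: 3125 = 5^5; sub 6 for 5: 6^6; = 46656; G_4 = 46656−1 = 46655
step 4: 46655 = 5·6^5 + 5·6^4 + 5·6^3 + 5·6^2 + 5·6 + 5; sub 7 for 6: 5·7^5 + 5·7^4 + 5·7^3 + 5·7^2 + 5·7 + 5; = 98040; G_5 = 98040−1 = 98039
step 5: 98039 = 5·7^5 + 5·7^4 + 5·7^3 + 5·7^2 + 5·7 + 4; sub 8 for 7: 5·8^5 + 5·8^4 + 5·8^3 + 5·8^2 + 5·8 + 4; = 187244; G_6 = 187244−1 = 187243
step 6: 187243 = 5·8^5 + 5·8^4 + 5·8^3 + 5·8^2 + 5·8 + 3; sub 9 for 8: 5·9^5 + 5·9^4 + 5·9^3 + 5·9^2 + 5·9 + 3; = 332148; G_7 = 332148−1 = 332147
step 7: 332147 = 5·9^5 + 5·9^4 + 5·9^3 + 5·9^2 + 5·9 + 2; sub 10 for 9: 5·10^5 + 5·10^4 + 5·10^3 + 5·10^2 + 5·10 + 2; = 555552; G_8 = 555552−1 = 555551
step 8: 555551 = 5·10^5 + 5·10^4 + 5·10^3 + 5·10^2 + 5·10 + 1; sub 11 for 10: 5·11^5 + 5·11^4 + 5·11^3 + 5·11^2 + 5·11 + 1; = 885776; G_9 = 885776−1 = 885775

6, 29, 257, 3125, 46655, 98039, 187243, 332147, 555551, 885775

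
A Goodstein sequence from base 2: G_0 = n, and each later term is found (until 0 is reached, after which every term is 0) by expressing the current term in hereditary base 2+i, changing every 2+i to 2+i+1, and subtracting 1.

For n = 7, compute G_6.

G_0 = 7. HB_2(7) = 2^2 + 2 + 1. Bump = 31. G_1 = 30.
G_1 = 30. HB_3(30) = 3^3 + 3. Bump = 260. G_2 = 259.
G_2 = 259. HB_4(259) = 4^4 + 3. Bump = 3128. G_3 = 3127.
G_3 = 3127. HB_5(3127) = 5^5 + 2. Bump = 46658. G_4 = 46657.
G_4 = 46657. HB_6(46657) = 6^6 + 1. Bump = 823544. G_5 = 823543.
G_5 = 823543. HB_7(823543) = 7^7. Bump = 16777216. G_6 = 16777215.
G_6 = 16777215. HB_8(16777215) = 7·8^7 + 7·8^6 + 7·8^5 + 7·8^4 + 7·8^3 + 7·8^2 + 7·8 + 7. Bump = 37665880. G_7 = 37665879.

16777215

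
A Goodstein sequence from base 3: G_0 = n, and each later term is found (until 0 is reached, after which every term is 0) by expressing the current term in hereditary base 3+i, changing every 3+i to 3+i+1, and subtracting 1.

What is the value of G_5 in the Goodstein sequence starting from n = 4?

4 —HB3→ 3 + 1 —bump→ 4 + 1 = 5 —(−1)→ 4
4 —HB4→ 4 —bump→ 5 = 5 —(−1)→ 4
4 —HB5→ 4 —bump→ 4 = 4 —(−1)→ 3
3 —HB6→ 3 —bump→ 3 = 3 —(−1)→ 2
2 —HB7→ 2 —bump→ 2 = 2 —(−1)→ 1
1 —HB8→ 1 —bump→ 1 = 1 —(−1)→ 0

1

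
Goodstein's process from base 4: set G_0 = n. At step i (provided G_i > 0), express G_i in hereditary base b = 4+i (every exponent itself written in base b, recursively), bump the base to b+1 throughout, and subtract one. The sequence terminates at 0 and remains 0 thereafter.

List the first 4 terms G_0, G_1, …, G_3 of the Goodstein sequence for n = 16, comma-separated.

16 —HB4→ 4^2 —bump→ 5^2 = 25 —(−1)→ 24
24 —HB5→ 4·5 + 4 —bump→ 4·6 + 4 = 28 —(−1)→ 27
27 —HB6→ 4·6 + 3 —bump→ 4·7 + 3 = 31 —(−1)→ 30

16, 24, 27, 30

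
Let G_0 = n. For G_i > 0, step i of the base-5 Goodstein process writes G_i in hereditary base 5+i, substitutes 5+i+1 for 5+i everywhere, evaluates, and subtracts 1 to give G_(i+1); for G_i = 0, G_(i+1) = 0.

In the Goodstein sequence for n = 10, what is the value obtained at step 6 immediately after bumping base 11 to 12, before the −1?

12

(0) 10|_5 = 2·5 ↦ 2·6|_6 = 12 ⇒ 11
(1) 11|_6 = 6 + 5 ↦ 7 + 5|_7 = 12 ⇒ 11
(2) 11|_7 = 7 + 4 ↦ 8 + 4|_8 = 12 ⇒ 11
(3) 11|_8 = 8 + 3 ↦ 9 + 3|_9 = 12 ⇒ 11
(4) 11|_9 = 9 + 2 ↦ 10 + 2|_10 = 12 ⇒ 11
(5) 11|_10 = 10 + 1 ↦ 11 + 1|_11 = 12 ⇒ 11
(6) 11|_11 = 11 ↦ 12|_12 = 12 ⇒ 11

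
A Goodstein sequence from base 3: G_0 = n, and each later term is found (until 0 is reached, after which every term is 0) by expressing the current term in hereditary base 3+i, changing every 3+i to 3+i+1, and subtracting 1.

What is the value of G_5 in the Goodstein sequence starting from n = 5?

3

G_0 = 5. HB_3(5) = 3 + 2. Bump = 6. G_1 = 5.
G_1 = 5. HB_4(5) = 4 + 1. Bump = 6. G_2 = 5.
G_2 = 5. HB_5(5) = 5. Bump = 6. G_3 = 5.
G_3 = 5. HB_6(5) = 5. Bump = 5. G_4 = 4.
G_4 = 4. HB_7(4) = 4. Bump = 4. G_5 = 3.
G_5 = 3. HB_8(3) = 3. Bump = 3. G_6 = 2.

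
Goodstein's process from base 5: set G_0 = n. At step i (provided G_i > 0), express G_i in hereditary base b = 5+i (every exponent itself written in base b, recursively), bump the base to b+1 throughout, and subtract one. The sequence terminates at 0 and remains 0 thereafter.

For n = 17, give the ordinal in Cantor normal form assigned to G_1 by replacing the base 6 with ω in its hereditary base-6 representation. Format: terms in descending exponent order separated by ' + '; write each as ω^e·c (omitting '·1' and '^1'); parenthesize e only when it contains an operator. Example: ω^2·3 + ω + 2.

ω·3 + 1

G_0=17  [base 5] 3·5 + 2  →[5↦6]→  3·6 + 2 = 20  −1 ⇒ G_1=19
G_1=19  [base 6] 3·6 + 1  →[6↦7]→  3·7 + 1 = 22  −1 ⇒ G_2=21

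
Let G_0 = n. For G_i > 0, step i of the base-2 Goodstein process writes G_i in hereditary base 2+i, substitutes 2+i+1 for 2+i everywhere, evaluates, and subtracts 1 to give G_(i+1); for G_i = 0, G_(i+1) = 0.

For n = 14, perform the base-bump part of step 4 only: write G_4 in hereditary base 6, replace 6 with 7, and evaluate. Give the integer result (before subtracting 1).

G_0=14  [base 2] 2^(2 + 1) + 2^2 + 2  →[2↦3]→  3^(3 + 1) + 3^3 + 3 = 111  −1 ⇒ G_1=110
G_1=110  [base 3] 3^(3 + 1) + 3^3 + 2  →[3↦4]→  4^(4 + 1) + 4^4 + 2 = 1282  −1 ⇒ G_2=1281
G_2=1281  [base 4] 4^(4 + 1) + 4^4 + 1  →[4↦5]→  5^(5 + 1) + 5^5 + 1 = 18751  −1 ⇒ G_3=18750
G_3=18750  [base 5] 5^(5 + 1) + 5^5  →[5↦6]→  6^(6 + 1) + 6^6 = 326592  −1 ⇒ G_4=326591

5862841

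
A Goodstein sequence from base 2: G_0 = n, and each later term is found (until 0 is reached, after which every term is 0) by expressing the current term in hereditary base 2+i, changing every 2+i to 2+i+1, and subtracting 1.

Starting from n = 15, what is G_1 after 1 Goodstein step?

111

G_0 = 15. HB_2(15) = 2^(2 + 1) + 2^2 + 2 + 1. Bump = 112. G_1 = 111.
G_1 = 111. HB_3(111) = 3^(3 + 1) + 3^3 + 3. Bump = 1284. G_2 = 1283.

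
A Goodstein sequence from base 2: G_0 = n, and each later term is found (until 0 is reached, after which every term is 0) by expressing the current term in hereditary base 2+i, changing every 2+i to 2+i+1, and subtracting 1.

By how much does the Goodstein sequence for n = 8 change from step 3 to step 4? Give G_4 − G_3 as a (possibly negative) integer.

87085

[0] 8 ≡ 2^(2 + 1) (base 2). Lift 3: 81. −1: 80.
[1] 80 ≡ 2·3^3 + 2·3^2 + 2·3 + 2 (base 3). Lift 4: 554. −1: 553.
[2] 553 ≡ 2·4^4 + 2·4^2 + 2·4 + 1 (base 4). Lift 5: 6311. −1: 6310.
[3] 6310 ≡ 2·5^5 + 2·5^2 + 2·5 (base 5). Lift 6: 93396. −1: 93395.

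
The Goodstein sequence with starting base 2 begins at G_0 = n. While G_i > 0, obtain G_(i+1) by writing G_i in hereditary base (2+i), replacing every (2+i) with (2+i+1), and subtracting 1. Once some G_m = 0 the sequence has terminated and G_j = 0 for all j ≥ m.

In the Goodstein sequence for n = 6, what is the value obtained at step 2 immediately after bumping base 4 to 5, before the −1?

[0] 6 ≡ 2^2 + 2 (base 2). Lift 3: 30. −1: 29.
[1] 29 ≡ 3^3 + 2 (base 3). Lift 4: 258. −1: 257.

3126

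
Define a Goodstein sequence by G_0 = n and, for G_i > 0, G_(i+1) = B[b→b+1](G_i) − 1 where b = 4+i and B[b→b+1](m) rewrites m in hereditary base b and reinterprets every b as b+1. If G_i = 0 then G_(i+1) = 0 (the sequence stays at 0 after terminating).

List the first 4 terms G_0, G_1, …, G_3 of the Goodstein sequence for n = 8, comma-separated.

8, 9, 9, 9

base 4: 8 = 2·4; at 5: 2·5 = 10; next = 9
base 5: 9 = 5 + 4; at 6: 6 + 4 = 10; next = 9
base 6: 9 = 6 + 3; at 7: 7 + 3 = 10; next = 9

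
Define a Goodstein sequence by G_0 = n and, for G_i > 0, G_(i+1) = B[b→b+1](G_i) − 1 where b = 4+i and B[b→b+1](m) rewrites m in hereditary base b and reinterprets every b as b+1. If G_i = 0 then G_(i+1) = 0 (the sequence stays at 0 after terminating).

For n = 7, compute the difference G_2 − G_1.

G_0 = 7. HB_4(7) = 4 + 3. Bump = 8. G_1 = 7.
G_1 = 7. HB_5(7) = 5 + 2. Bump = 8. G_2 = 7.

0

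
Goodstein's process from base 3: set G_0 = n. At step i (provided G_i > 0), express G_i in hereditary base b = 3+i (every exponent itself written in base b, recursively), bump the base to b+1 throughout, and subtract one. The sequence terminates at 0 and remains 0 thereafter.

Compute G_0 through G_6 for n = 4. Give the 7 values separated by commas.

base 3: 4 = 3 + 1; at 4: 4 + 1 = 5; next = 4
base 4: 4 = 4; at 5: 5 = 5; next = 4
base 5: 4 = 4; at 6: 4 = 4; next = 3
base 6: 3 = 3; at 7: 3 = 3; next = 2
base 7: 2 = 2; at 8: 2 = 2; next = 1
base 8: 1 = 1; at 9: 1 = 1; next = 0

4, 4, 4, 3, 2, 1, 0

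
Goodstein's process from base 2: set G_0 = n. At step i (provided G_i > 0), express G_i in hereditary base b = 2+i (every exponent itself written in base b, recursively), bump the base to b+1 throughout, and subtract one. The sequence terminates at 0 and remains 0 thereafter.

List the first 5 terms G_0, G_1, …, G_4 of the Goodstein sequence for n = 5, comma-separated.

5 —HB2→ 2^2 + 1 —bump→ 3^3 + 1 = 28 —(−1)→ 27
27 —HB3→ 3^3 —bump→ 4^4 = 256 —(−1)→ 255
255 —HB4→ 3·4^3 + 3·4^2 + 3·4 + 3 —bump→ 3·5^3 + 3·5^2 + 3·5 + 3 = 468 —(−1)→ 467
467 —HB5→ 3·5^3 + 3·5^2 + 3·5 + 2 —bump→ 3·6^3 + 3·6^2 + 3·6 + 2 = 776 —(−1)→ 775

5, 27, 255, 467, 775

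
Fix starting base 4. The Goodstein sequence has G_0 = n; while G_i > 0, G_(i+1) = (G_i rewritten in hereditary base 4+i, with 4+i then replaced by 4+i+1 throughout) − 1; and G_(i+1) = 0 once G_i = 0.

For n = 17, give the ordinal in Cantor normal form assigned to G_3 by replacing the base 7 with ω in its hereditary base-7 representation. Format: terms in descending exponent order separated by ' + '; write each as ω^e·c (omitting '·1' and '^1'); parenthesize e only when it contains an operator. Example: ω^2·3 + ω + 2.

(0) 17|_4 = 4^2 + 1 ↦ 5^2 + 1|_5 = 26 ⇒ 25
(1) 25|_5 = 5^2 ↦ 6^2|_6 = 36 ⇒ 35
(2) 35|_6 = 5·6 + 5 ↦ 5·7 + 5|_7 = 40 ⇒ 39
(3) 39|_7 = 5·7 + 4 ↦ 5·8 + 4|_8 = 44 ⇒ 43

ω·5 + 4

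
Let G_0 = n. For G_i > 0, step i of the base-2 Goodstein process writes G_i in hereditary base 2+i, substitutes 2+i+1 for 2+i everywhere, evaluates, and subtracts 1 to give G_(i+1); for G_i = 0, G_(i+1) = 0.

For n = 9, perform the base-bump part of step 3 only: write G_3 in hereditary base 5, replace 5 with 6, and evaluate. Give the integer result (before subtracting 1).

140744

G_0 = 9. HB_2(9) = 2^(2 + 1) + 1. Bump = 82. G_1 = 81.
G_1 = 81. HB_3(81) = 3^(3 + 1). Bump = 1024. G_2 = 1023.
G_2 = 1023. HB_4(1023) = 3·4^4 + 3·4^3 + 3·4^2 + 3·4 + 3. Bump = 9843. G_3 = 9842.
G_3 = 9842. HB_5(9842) = 3·5^5 + 3·5^3 + 3·5^2 + 3·5 + 2. Bump = 140744. G_4 = 140743.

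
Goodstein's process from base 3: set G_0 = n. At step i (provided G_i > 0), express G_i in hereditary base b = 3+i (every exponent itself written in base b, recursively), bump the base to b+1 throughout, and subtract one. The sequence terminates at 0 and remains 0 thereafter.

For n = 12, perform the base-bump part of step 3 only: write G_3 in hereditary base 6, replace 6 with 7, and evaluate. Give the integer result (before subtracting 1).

50

[0] 12 ≡ 3^2 + 3 (base 3). Lift 4: 20. −1: 19.
[1] 19 ≡ 4^2 + 3 (base 4). Lift 5: 28. −1: 27.
[2] 27 ≡ 5^2 + 2 (base 5). Lift 6: 38. −1: 37.
[3] 37 ≡ 6^2 + 1 (base 6). Lift 7: 50. −1: 49.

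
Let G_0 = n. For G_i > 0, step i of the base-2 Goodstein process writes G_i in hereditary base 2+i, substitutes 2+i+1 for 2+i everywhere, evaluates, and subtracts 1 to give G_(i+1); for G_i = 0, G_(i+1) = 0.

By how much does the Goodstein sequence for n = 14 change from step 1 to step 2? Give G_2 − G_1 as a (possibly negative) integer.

1171

14 —HB2→ 2^(2 + 1) + 2^2 + 2 —bump→ 3^(3 + 1) + 3^3 + 3 = 111 —(−1)→ 110
110 —HB3→ 3^(3 + 1) + 3^3 + 2 —bump→ 4^(4 + 1) + 4^4 + 2 = 1282 —(−1)→ 1281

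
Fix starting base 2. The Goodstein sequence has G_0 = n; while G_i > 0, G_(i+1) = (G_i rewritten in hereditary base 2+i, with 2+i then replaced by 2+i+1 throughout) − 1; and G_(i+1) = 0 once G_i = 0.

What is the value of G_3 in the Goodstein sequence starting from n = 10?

[0] 10 ≡ 2^(2 + 1) + 2 (base 2). Lift 3: 84. −1: 83.
[1] 83 ≡ 3^(3 + 1) + 2 (base 3). Lift 4: 1026. −1: 1025.
[2] 1025 ≡ 4^(4 + 1) + 1 (base 4). Lift 5: 15626. −1: 15625.
[3] 15625 ≡ 5^(5 + 1) (base 5). Lift 6: 279936. −1: 279935.

15625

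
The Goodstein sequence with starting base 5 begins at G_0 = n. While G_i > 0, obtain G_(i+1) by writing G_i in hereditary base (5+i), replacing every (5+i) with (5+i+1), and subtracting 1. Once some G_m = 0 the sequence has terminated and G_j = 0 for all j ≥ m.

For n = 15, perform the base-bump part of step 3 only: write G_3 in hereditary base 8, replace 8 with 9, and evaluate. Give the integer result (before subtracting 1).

base 5: 15 = 3·5; at 6: 3·6 = 18; next = 17
base 6: 17 = 2·6 + 5; at 7: 2·7 + 5 = 19; next = 18
base 7: 18 = 2·7 + 4; at 8: 2·8 + 4 = 20; next = 19
base 8: 19 = 2·8 + 3; at 9: 2·9 + 3 = 21; next = 20

21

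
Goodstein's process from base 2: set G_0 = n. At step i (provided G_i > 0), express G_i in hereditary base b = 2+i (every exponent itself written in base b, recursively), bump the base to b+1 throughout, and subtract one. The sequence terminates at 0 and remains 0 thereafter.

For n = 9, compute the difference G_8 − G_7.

G_0 = 9. HB_2(9) = 2^(2 + 1) + 1. Bump = 82. G_1 = 81.
G_1 = 81. HB_3(81) = 3^(3 + 1). Bump = 1024. G_2 = 1023.
G_2 = 1023. HB_4(1023) = 3·4^4 + 3·4^3 + 3·4^2 + 3·4 + 3. Bump = 9843. G_3 = 9842.
G_3 = 9842. HB_5(9842) = 3·5^5 + 3·5^3 + 3·5^2 + 3·5 + 2. Bump = 140744. G_4 = 140743.
G_4 = 140743. HB_6(140743) = 3·6^6 + 3·6^3 + 3·6^2 + 3·6 + 1. Bump = 2471827. G_5 = 2471826.
G_5 = 2471826. HB_7(2471826) = 3·7^7 + 3·7^3 + 3·7^2 + 3·7. Bump = 50333400. G_6 = 50333399.
G_6 = 50333399. HB_8(50333399) = 3·8^8 + 3·8^3 + 3·8^2 + 2·8 + 7. Bump = 1162263922. G_7 = 1162263921.
G_7 = 1162263921. HB_9(1162263921) = 3·9^9 + 3·9^3 + 3·9^2 + 2·9 + 6. Bump = 30000003326. G_8 = 30000003325.

28837739404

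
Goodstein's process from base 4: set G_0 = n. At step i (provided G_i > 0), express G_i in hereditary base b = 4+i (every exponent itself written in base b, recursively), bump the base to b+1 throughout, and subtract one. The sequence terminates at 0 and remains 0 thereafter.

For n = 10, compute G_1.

G_0 = 10. HB_4(10) = 2·4 + 2. Bump = 12. G_1 = 11.
G_1 = 11. HB_5(11) = 2·5 + 1. Bump = 13. G_2 = 12.

11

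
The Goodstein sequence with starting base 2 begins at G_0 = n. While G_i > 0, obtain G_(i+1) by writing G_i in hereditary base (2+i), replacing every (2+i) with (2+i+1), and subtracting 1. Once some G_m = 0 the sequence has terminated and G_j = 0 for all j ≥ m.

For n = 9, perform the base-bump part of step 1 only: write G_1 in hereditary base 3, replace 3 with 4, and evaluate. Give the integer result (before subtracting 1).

step 0: 9 = 2^(2 + 1) + 1; sub 3 for 2: 3^(3 + 1) + 1; = 82; G_1 = 82−1 = 81
step 1: 81 = 3^(3 + 1); sub 4 for 3: 4^(4 + 1); = 1024; G_2 = 1024−1 = 1023

1024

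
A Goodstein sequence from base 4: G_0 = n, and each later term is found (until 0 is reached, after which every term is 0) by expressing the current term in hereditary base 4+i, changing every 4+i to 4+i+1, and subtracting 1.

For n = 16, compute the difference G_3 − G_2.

3

step 0: 16 = 4^2; sub 5 for 4: 5^2; = 25; G_1 = 25−1 = 24
step 1: 24 = 4·5 + 4; sub 6 for 5: 4·6 + 4; = 28; G_2 = 28−1 = 27
step 2: 27 = 4·6 + 3; sub 7 for 6: 4·7 + 3; = 31; G_3 = 31−1 = 30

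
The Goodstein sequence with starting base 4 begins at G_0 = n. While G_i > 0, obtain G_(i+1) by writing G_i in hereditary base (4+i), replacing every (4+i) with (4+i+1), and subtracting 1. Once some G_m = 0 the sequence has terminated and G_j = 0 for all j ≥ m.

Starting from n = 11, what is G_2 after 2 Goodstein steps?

13

11 —HB4→ 2·4 + 3 —bump→ 2·5 + 3 = 13 —(−1)→ 12
12 —HB5→ 2·5 + 2 —bump→ 2·6 + 2 = 14 —(−1)→ 13
13 —HB6→ 2·6 + 1 —bump→ 2·7 + 1 = 15 —(−1)→ 14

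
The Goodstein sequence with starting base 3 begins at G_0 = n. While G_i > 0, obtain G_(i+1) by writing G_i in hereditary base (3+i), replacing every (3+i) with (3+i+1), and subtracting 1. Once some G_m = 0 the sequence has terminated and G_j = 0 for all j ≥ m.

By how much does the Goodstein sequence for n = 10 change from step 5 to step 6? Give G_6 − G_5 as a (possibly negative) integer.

3

i=0: 10 = 3^2 + 1 (b=3); 3→4: 4^2 + 1 = 17; 17−1 = 16
i=1: 16 = 4^2 (b=4); 4→5: 5^2 = 25; 25−1 = 24
i=2: 24 = 4·5 + 4 (b=5); 5→6: 4·6 + 4 = 28; 28−1 = 27
i=3: 27 = 4·6 + 3 (b=6); 6→7: 4·7 + 3 = 31; 31−1 = 30
i=4: 30 = 4·7 + 2 (b=7); 7→8: 4·8 + 2 = 34; 34−1 = 33
i=5: 33 = 4·8 + 1 (b=8); 8→9: 4·9 + 1 = 37; 37−1 = 36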